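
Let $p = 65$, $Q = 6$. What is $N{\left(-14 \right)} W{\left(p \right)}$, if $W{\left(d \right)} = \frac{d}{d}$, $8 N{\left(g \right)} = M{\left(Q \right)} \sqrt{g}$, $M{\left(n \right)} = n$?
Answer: $\frac{3 i \sqrt{14}}{4} \approx 2.8062 i$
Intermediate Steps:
$N{\left(g \right)} = \frac{3 \sqrt{g}}{4}$ ($N{\left(g \right)} = \frac{6 \sqrt{g}}{8} = \frac{3 \sqrt{g}}{4}$)
$W{\left(d \right)} = 1$
$N{\left(-14 \right)} W{\left(p \right)} = \frac{3 \sqrt{-14}}{4} \cdot 1 = \frac{3 i \sqrt{14}}{4} \cdot 1 = \frac{3 i \sqrt{14}}{4}$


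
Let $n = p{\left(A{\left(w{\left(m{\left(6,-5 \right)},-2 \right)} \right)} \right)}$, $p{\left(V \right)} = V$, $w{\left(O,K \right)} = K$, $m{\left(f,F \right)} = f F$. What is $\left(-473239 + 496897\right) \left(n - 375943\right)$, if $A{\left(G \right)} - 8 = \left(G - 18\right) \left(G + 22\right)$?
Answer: $-8903333430$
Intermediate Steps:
$m{\left(f,F \right)} = F f$
$A{\left(G \right)} = 8 + \left(-18 + G\right) \left(22 + G\right)$ ($A{\left(G \right)} = 8 + \left(G - 18\right) \left(G + 22\right) = 8 + \left(-18 + G\right) \left(22 + G\right)$)
$n = -392$ ($n = -388 + \left(-2\right)^{2} + 4 \left(-2\right) = -388 + 4 - 8 = -392$)
$\left(-473239 + 496897\right) \left(n - 375943\right) = \left(-473239 + 496897\right) \left(-392 - 375943\right) = 23658 \left(-376335\right) = -8903333430$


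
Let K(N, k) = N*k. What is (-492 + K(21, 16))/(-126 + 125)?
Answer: 156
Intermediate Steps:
(-492 + K(21, 16))/(-126 + 125) = (-492 + 21*16)/(-126 + 125) = (-492 + 336)/(-1) = -156*(-1) = 156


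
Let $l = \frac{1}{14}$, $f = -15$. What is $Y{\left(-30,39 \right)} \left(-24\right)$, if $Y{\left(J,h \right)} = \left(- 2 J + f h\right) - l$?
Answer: $\frac{88212}{7} \approx 12602.0$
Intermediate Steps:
$l = \frac{1}{14} \approx 0.071429$
$Y{\left(J,h \right)} = - \frac{1}{14} - 15 h - 2 J$ ($Y{\left(J,h \right)} = \left(- 2 J - 15 h\right) - \frac{1}{14} = \left(- 15 h - 2 J\right) - \frac{1}{14} = - \frac{1}{14} - 15 h - 2 J$)
$Y{\left(-30,39 \right)} \left(-24\right) = \left(- \frac{1}{14} - 585 - -60\right) \left(-24\right) = \left(- \frac{1}{14} - 585 + 60\right) \left(-24\right) = \left(- \frac{7351}{14}\right) \left(-24\right) = \frac{88212}{7}$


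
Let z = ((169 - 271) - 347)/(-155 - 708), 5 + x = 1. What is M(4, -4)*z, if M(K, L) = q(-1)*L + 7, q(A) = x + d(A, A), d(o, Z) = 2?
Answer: 6735/863 ≈ 7.8042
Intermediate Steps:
x = -4 (x = -5 + 1 = -4)
q(A) = -2 (q(A) = -4 + 2 = -2)
M(K, L) = 7 - 2*L (M(K, L) = -2*L + 7 = 7 - 2*L)
z = 449/863 (z = (-102 - 347)/(-863) = -449*(-1/863) = 449/863 ≈ 0.52028)
M(4, -4)*z = (7 - 2*(-4))*(449/863) = (7 + 8)*(449/863) = 15*(449/863) = 6735/863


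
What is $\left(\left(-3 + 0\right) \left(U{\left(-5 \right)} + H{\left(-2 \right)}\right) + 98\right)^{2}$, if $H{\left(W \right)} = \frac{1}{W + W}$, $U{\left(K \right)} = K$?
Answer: $\frac{207025}{16} \approx 12939.0$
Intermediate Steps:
$H{\left(W \right)} = \frac{1}{2 W}$
$\left(\left(-3 + 0\right) \left(U{\left(-5 \right)} + H{\left(-2 \right)}\right) + 98\right)^{2} = \left(\left(-3 + 0\right) \left(-5 + \frac{1}{2 \left(-2\right)}\right) + 98\right)^{2} = \left(- 3 \left(-5 + \frac{1}{2} \left(- \frac{1}{2}\right)\right) + 98\right)^{2} = \left(- 3 \left(-5 - \frac{1}{4}\right) + 98\right)^{2} = \left(\left(-3\right) \left(- \frac{21}{4}\right) + 98\right)^{2} = \left(\frac{63}{4} + 98\right)^{2} = \left(\frac{455}{4}\right)^{2} = \frac{207025}{16}$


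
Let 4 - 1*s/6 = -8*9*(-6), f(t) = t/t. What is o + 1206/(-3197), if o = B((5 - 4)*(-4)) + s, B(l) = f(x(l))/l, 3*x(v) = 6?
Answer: -32847605/12788 ≈ -2568.6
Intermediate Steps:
x(v) = 2 (x(v) = (⅓)*6 = 2)
f(t) = 1
B(l) = 1/l
s = -2568 (s = 24 - 6*(-8*9)*(-6) = 24 - (-432)*(-6) = 24 - 6*432 = 24 - 2592 = -2568)
o = -10273/4 (o = 1/((5 - 4)*(-4)) - 2568 = 1/(1*(-4)) - 2568 = 1/(-4) - 2568 = -¼ - 2568 = -10273/4 ≈ -2568.3)
o + 1206/(-3197) = -10273/4 + 1206/(-3197) = -10273/4 + 1206*(-1/3197) = -10273/4 - 1206/3197 = -32847605/12788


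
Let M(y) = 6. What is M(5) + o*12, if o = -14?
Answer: -162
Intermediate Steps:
M(5) + o*12 = 6 - 14*12 = 6 - 168 = -162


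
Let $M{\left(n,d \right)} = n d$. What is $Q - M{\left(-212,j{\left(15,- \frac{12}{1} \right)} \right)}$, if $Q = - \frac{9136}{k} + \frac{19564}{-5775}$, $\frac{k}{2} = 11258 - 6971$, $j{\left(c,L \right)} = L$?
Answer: $- \frac{21031046756}{8252475} \approx -2548.5$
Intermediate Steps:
$M{\left(n,d \right)} = d n$
$k = 8574$ ($k = 2 \left(11258 - 6971\right) = 2 \cdot 4287 = 8574$)
$Q = - \frac{36750356}{8252475}$ ($Q = - \frac{9136}{8574} + \frac{19564}{-5775} = \left(-9136\right) \frac{1}{8574} + 19564 \left(- \frac{1}{5775}\right) = - \frac{4568}{4287} - \frac{19564}{5775} = - \frac{36750356}{8252475} \approx -4.4533$)
$Q - M{\left(-212,j{\left(15,- \frac{12}{1} \right)} \right)} = - \frac{36750356}{8252475} - - \frac{12}{1} \left(-212\right) = - \frac{36750356}{8252475} - \left(-12\right) 1 \left(-212\right) = - \frac{36750356}{8252475} - \left(-12\right) \left(-212\right) = - \frac{36750356}{8252475} - 2544 = - \frac{21031046756}{8252475}$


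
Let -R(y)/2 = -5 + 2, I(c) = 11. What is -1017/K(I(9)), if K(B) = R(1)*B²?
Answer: -339/242 ≈ -1.4008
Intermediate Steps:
R(y) = 6 (R(y) = -2*(-5 + 2) = -2*(-3) = 6)
K(B) = 6*B²
-1017/K(I(9)) = -1017/(6*11²) = -1017/(6*121) = -1017/726 = -1017*1/726 = -339/242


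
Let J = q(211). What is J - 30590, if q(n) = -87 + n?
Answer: -30466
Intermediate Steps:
J = 124 (J = -87 + 211 = 124)
J - 30590 = 124 - 30590 = -30466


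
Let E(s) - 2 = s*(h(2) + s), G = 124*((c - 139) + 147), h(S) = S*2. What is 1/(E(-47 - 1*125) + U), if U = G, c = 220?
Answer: 1/57170 ≈ 1.7492e-5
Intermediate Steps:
h(S) = 2*S
G = 28272 (G = 124*((220 - 139) + 147) = 124*(81 + 147) = 124*228 = 28272)
U = 28272
E(s) = 2 + s*(4 + s) (E(s) = 2 + s*(2*2 + s) = 2 + s*(4 + s))
1/(E(-47 - 1*125) + U) = 1/((2 + (-47 - 1*125)² + 4*(-47 - 1*125)) + 28272) = 1/((2 + (-47 - 125)² + 4*(-47 - 125)) + 28272) = 1/((2 + (-172)² + 4*(-172)) + 28272) = 1/((2 + 29584 - 688) + 28272) = 1/(28898 + 28272) = 1/57170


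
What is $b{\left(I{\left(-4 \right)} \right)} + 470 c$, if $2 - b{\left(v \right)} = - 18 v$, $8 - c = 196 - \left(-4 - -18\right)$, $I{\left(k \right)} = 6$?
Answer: $-81670$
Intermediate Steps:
$c = -174$ ($c = 8 - \left(196 - \left(-4 - -18\right)\right) = 8 - \left(196 - \left(-4 + 18\right)\right) = 8 - \left(196 - 14\right) = 8 - 182 = -174$)
$b{\left(v \right)} = 2 + 18 v$ ($b{\left(v \right)} = 2 - - 18 v = 2 + 18 v$)
$b{\left(I{\left(-4 \right)} \right)} + 470 c = \left(2 + 18 \cdot 6\right) + 470 \left(-174\right) = \left(2 + 108\right) - 81780 = 110 - 81780 = -81670$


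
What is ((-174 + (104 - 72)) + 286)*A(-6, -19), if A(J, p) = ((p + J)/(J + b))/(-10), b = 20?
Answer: 180/7 ≈ 25.714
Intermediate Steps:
A(J, p) = -(J + p)/(10*(20 + J)) (A(J, p) = ((p + J)/(J + 20))/(-10) = ((J + p)/(20 + J))*(-1/10) = -(J + p)/(10*(20 + J)))
((-174 + (104 - 72)) + 286)*A(-6, -19) = ((-174 + (104 - 72)) + 286)*((-1*(-6) - 1*(-19))/(10*(20 - 6))) = ((-174 + 32) + 286)*((1/10)*(6 + 19)/14) = (-142 + 286)*((1/10)*(1/14)*25) = 144*(5/28) = 180/7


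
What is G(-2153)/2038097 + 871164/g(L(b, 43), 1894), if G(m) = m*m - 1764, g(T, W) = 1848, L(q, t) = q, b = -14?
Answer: 21239044177/44838134 ≈ 473.68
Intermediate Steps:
G(m) = -1764 + m² (G(m) = m² - 1764 = -1764 + m²)
G(-2153)/2038097 + 871164/g(L(b, 43), 1894) = (-1764 + (-2153)²)/2038097 + 871164/1848 = (-1764 + 4635409)*(1/2038097) + 871164*(1/1848) = 4633645*(1/2038097) + 10371/22 = 4633645/2038097 + 10371/22 = 21239044177/44838134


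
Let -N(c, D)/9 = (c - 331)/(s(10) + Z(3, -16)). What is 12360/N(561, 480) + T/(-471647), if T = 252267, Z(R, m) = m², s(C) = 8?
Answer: -17105835773/10847881 ≈ -1576.9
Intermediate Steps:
N(c, D) = 993/88 - 3*c/88 (N(c, D) = -9*(c - 331)/(8 + (-16)²) = -9*(-331 + c)/(8 + 256) = -9*(-331 + c)/264 = -9*(-331/264 + c/264) = 993/88 - 3*c/88)
12360/N(561, 480) + T/(-471647) = 12360/(993/88 - 3/88*561) + 252267/(-471647) = 12360/(993/88 - 153/8) + 252267*(-1/471647) = 12360/(-345/44) - 252267/471647 = 12360*(-44/345) - 252267/471647 = -36256/23 - 252267/471647 = -17105835773/10847881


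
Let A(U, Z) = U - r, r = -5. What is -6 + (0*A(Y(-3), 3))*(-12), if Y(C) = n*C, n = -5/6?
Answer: -6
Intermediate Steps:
n = -⅚ (n = -5*⅙ = -⅚ ≈ -0.83333)
Y(C) = -5*C/6
A(U, Z) = 5 + U (A(U, Z) = U - 1*(-5) = U + 5 = 5 + U)
-6 + (0*A(Y(-3), 3))*(-12) = -6 + (0*(5 - ⅚*(-3)))*(-12) = -6 + (0*(5 + 5/2))*(-12) = -6 + (0*(15/2))*(-12) = -6 + 0*(-12) = -6 + 0 = -6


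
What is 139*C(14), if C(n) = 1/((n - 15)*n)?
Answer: -139/14 ≈ -9.9286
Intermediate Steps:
C(n) = 1/(n*(-15 + n)) (C(n) = 1/((-15 + n)*n) = 1/(n*(-15 + n)))
139*C(14) = 139*(1/(14*(-15 + 14))) = 139*((1/14)/(-1)) = 139*((1/14)*(-1)) = 139*(-1/14) = -139/14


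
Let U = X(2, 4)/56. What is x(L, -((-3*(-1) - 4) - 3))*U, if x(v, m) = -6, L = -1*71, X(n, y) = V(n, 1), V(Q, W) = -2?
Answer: 3/14 ≈ 0.21429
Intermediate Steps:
X(n, y) = -2
L = -71
U = -1/28 (U = -2/56 = -2*1/56 = -1/28 ≈ -0.035714)
x(L, -((-3*(-1) - 4) - 3))*U = -6*(-1/28) = 3/14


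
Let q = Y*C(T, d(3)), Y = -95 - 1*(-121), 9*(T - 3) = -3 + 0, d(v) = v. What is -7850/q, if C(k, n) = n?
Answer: -3925/39 ≈ -100.64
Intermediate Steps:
T = 8/3 (T = 3 + (-3 + 0)/9 = 3 + (⅑)*(-3) = 3 - ⅓ = 8/3 ≈ 2.6667)
Y = 26 (Y = -95 + 121 = 26)
q = 78 (q = 26*3 = 78)
-7850/q = -7850/78 = -7850*1/78 = -3925/39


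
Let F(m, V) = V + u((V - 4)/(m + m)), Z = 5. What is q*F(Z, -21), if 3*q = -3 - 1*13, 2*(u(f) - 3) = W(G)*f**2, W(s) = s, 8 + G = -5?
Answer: 938/3 ≈ 312.67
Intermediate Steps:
G = -13 (G = -8 - 5 = -13)
u(f) = 3 - 13*f**2/2 (u(f) = 3 + (-13*f**2)/2 = 3 - 13*f**2/2)
q = -16/3 (q = (-3 - 1*13)/3 = (-3 - 13)/3 = (1/3)*(-16) = -16/3 ≈ -5.3333)
F(m, V) = 3 + V - 13*(-4 + V)**2/(8*m**2) (F(m, V) = V + (3 - 13*(V - 4)**2/(m + m)**2/2) = V + (3 - 13*(-4 + V)**2/(4*m**2)/2) = V + (3 - 13*(-4 + V)**2/(8*m**2)) = 3 + V - 13*(-4 + V)**2/(8*m**2))
q*F(Z, -21) = -16*(3 - 21 - 13/8*(-4 - 21)**2/5**2)/3 = -16*(3 - 21 - 13/8*1/25*(-25)**2)/3 = -16*(3 - 21 - 13/8*1/25*625)/3 = -16*(3 - 21 - 325/8)/3 = -16/3*(-469/8) = 938/3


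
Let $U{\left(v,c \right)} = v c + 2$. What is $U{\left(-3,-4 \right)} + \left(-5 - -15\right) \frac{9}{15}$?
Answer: $20$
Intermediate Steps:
$U{\left(v,c \right)} = 2 + c v$ ($U{\left(v,c \right)} = c v + 2 = 2 + c v$)
$U{\left(-3,-4 \right)} + \left(-5 - -15\right) \frac{9}{15} = \left(2 - -12\right) + \left(-5 - -15\right) \frac{9}{15} = \left(2 + 12\right) + \left(-5 + 15\right) 9 \cdot \frac{1}{15} = 14 + 10 \cdot \frac{3}{5} = 14 + 6 = 20$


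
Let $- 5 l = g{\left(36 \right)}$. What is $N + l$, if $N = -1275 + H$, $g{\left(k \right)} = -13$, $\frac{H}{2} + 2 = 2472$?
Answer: $\frac{18338}{5} \approx 3667.6$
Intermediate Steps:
$H = 4940$ ($H = -4 + 2 \cdot 2472 = -4 + 4944 = 4940$)
$N = 3665$ ($N = -1275 + 4940 = 3665$)
$l = \frac{13}{5}$ ($l = \left(- \frac{1}{5}\right) \left(-13\right) = \frac{13}{5} \approx 2.6$)
$N + l = 3665 + \frac{13}{5} = \frac{18338}{5}$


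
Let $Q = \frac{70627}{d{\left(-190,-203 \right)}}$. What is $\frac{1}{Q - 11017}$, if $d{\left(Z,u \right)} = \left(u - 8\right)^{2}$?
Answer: $- \frac{44521}{490417230} \approx -9.0782 \cdot 10^{-5}$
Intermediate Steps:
$d{\left(Z,u \right)} = \left(-8 + u\right)^{2}$
$Q = \frac{70627}{44521}$ ($Q = \frac{70627}{\left(-8 - 203\right)^{2}} = \frac{70627}{\left(-211\right)^{2}} = \frac{70627}{44521} \approx 1.5864$)
$\frac{1}{Q - 11017} = \frac{1}{\frac{70627}{44521} - 11017} = \frac{1}{- \frac{490417230}{44521}} = - \frac{44521}{490417230}$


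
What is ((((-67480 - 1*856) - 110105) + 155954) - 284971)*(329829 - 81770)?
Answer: -76267724022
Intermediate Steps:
((((-67480 - 1*856) - 110105) + 155954) - 284971)*(329829 - 81770) = ((((-67480 - 856) - 110105) + 155954) - 284971)*248059 = (((-68336 - 110105) + 155954) - 284971)*248059 = ((-178441 + 155954) - 284971)*248059 = (-22487 - 284971)*248059 = -307458*248059 = -76267724022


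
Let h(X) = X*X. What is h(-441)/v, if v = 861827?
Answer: 194481/861827 ≈ 0.22566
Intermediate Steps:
h(X) = X²
h(-441)/v = (-441)²/861827 = 194481*(1/861827) = 194481/861827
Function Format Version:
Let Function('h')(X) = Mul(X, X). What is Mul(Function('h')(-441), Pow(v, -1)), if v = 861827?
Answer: Rational(194481, 861827) ≈ 0.22566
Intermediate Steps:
Function('h')(X) = Pow(X, 2)
Mul(Function('h')(-441), Pow(v, -1)) = Mul(Pow(-441, 2), Pow(861827, -1)) = Mul(194481, Rational(1, 861827)) = Rational(194481, 861827)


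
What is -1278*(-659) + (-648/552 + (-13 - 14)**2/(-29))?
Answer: 561731184/667 ≈ 8.4218e+5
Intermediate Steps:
-1278*(-659) + (-648/552 + (-13 - 14)**2/(-29)) = 842202 + (-648*1/552 + (-27)**2*(-1/29)) = 842202 + (-27/23 + 729*(-1/29)) = 842202 + (-27/23 - 729/29) = 842202 - 17550/667 = 561731184/667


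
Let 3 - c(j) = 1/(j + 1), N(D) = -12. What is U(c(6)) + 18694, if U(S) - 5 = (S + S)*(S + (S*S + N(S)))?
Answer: 6411837/343 ≈ 18693.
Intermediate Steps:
c(j) = 3 - 1/(1 + j) (c(j) = 3 - 1/(j + 1) = 3 - 1/(1 + j))
U(S) = 5 + 2*S*(-12 + S + S**2) (U(S) = 5 + (S + S)*(S + (S*S - 12)) = 5 + (2*S)*(S + (S**2 - 12)) = 5 + (2*S)*(S + (-12 + S**2)) = 5 + (2*S)*(-12 + S + S**2) = 5 + 2*S*(-12 + S + S**2))
U(c(6)) + 18694 = (5 - 24*(2 + 3*6)/(1 + 6) + 2*((2 + 3*6)/(1 + 6))**2 + 2*((2 + 3*6)/(1 + 6))**3) + 18694 = (5 - 24*(2 + 18)/7 + 2*((2 + 18)/7)**2 + 2*((2 + 18)/7)**3) + 18694 = (5 - 24*20/7 + 2*((1/7)*20)**2 + 2*((1/7)*20)**3) + 18694 = (5 - 24*20/7 + 2*(20/7)**2 + 2*(20/7)**3) + 18694 = (5 - 480/7 + 2*(400/49) + 2*(8000/343)) + 18694 = (5 - 480/7 + 800/49 + 16000/343) + 18694 = -205/343 + 18694 = 6411837/343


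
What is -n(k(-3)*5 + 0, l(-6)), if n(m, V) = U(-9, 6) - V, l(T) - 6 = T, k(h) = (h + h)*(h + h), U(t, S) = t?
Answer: 9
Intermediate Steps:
k(h) = 4*h² (k(h) = (2*h)*(2*h) = 4*h²)
l(T) = 6 + T
n(m, V) = -9 - V
-n(k(-3)*5 + 0, l(-6)) = -(-9 - (6 - 6)) = -(-9 - 1*0) = -(-9 + 0) = -1*(-9) = 9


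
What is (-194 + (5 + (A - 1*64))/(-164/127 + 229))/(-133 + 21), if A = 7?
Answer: 2808445/1619464 ≈ 1.7342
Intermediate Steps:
(-194 + (5 + (A - 1*64))/(-164/127 + 229))/(-133 + 21) = (-194 + (5 + (7 - 1*64))/(-164/127 + 229))/(-133 + 21) = (-194 + (5 + (7 - 64))/(-164*1/127 + 229))/(-112) = (-194 + (5 - 57)/(-164/127 + 229))*(-1/112) = (-194 - 52/28919/127)*(-1/112) = (-194 - 52*127/28919)*(-1/112) = (-194 - 6604/28919)*(-1/112) = -5616890/28919*(-1/112) = 2808445/1619464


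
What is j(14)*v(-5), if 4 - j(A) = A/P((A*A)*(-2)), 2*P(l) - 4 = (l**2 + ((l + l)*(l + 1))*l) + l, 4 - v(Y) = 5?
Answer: -120011979/30002993 ≈ -4.0000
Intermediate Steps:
v(Y) = -1 (v(Y) = 4 - 1*5 = 4 - 5 = -1)
P(l) = 2 + l/2 + l**2/2 + l**2*(1 + l) (P(l) = 2 + ((l**2 + ((l + l)*(l + 1))*l) + l)/2 = 2 + ((l**2 + ((2*l)*(1 + l))*l) + l)/2 = 2 + ((l**2 + (2*l*(1 + l))*l) + l)/2 = 2 + ((l**2 + 2*l**2*(1 + l)) + l)/2 = 2 + (l + l**2 + 2*l**2*(1 + l))/2 = 2 + (l/2 + l**2/2 + l**2*(1 + l)) = 2 + l/2 + l**2/2 + l**2*(1 + l))
j(A) = 4 - A/(2 - A**2 - 8*A**6 + 6*A**4) (j(A) = 4 - A/(2 + ((A*A)*(-2))**3 + ((A*A)*(-2))/2 + 3*((A*A)*(-2))**2/2) = 4 - A/(2 + (A**2*(-2))**3 + (A**2*(-2))/2 + 3*(A**2*(-2))**2/2) = 4 - A/(2 + (-2*A**2)**3 + (-2*A**2)/2 + 3*(-2*A**2)**2/2) = 4 - A/(2 - 8*A**6 - A**2 + 3*(4*A**4)/2) = 4 - A/(2 - 8*A**6 - A**2 + 6*A**4) = 4 - A/(2 - A**2 - 8*A**6 + 6*A**4))
j(14)*v(-5) = ((8 - 1*14 - 32*14**6 - 4*14**2 + 24*14**4)/(2 - 1*14**2 - 8*14**6 + 6*14**4))*(-1) = ((8 - 14 - 32*7529536 - 4*196 + 24*38416)/(2 - 1*196 - 8*7529536 + 6*38416))*(-1) = ((8 - 14 - 240945152 - 784 + 921984)/(2 - 196 - 60236288 + 230496))*(-1) = (-240023958/(-60005986))*(-1) = -1/60005986*(-240023958)*(-1) = (120011979/30002993)*(-1) = -120011979/30002993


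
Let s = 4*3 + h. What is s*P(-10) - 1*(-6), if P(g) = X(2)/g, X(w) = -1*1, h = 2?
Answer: 37/5 ≈ 7.4000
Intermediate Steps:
X(w) = -1
s = 14 (s = 4*3 + 2 = 12 + 2 = 14)
P(g) = -1/g
s*P(-10) - 1*(-6) = 14*(-1/(-10)) - 1*(-6) = 14*(-1*(-1/10)) + 6 = 14*(1/10) + 6 = 7/5 + 6 = 37/5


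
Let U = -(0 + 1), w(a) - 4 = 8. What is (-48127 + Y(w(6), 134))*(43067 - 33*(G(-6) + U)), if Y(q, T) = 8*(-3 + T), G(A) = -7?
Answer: -2039980149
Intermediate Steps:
w(a) = 12 (w(a) = 4 + 8 = 12)
Y(q, T) = -24 + 8*T
U = -1 (U = -1*1 = -1)
(-48127 + Y(w(6), 134))*(43067 - 33*(G(-6) + U)) = (-48127 + (-24 + 8*134))*(43067 - 33*(-7 - 1)) = (-48127 + (-24 + 1072))*(43067 - 33*(-8)) = (-48127 + 1048)*(43067 + 264) = -47079*43331 = -2039980149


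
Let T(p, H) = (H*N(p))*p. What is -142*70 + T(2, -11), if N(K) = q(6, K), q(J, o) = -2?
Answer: -9896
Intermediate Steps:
N(K) = -2
T(p, H) = -2*H*p (T(p, H) = (H*(-2))*p = (-2*H)*p = -2*H*p)
-142*70 + T(2, -11) = -142*70 - 2*(-11)*2 = -9940 + 44 = -9896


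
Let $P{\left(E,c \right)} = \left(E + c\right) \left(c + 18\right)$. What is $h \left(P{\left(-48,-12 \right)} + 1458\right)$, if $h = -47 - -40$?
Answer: $-7686$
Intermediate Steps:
$h = -7$ ($h = -47 + 40 = -7$)
$P{\left(E,c \right)} = \left(18 + c\right) \left(E + c\right)$ ($P{\left(E,c \right)} = \left(E + c\right) \left(18 + c\right) = \left(18 + c\right) \left(E + c\right)$)
$h \left(P{\left(-48,-12 \right)} + 1458\right) = - 7 \left(\left(\left(-12\right)^{2} + 18 \left(-48\right) + 18 \left(-12\right) - -576\right) + 1458\right) = - 7 \left(\left(144 - 864 - 216 + 576\right) + 1458\right) = - 7 \left(-360 + 1458\right) = \left(-7\right) 1098 = -7686$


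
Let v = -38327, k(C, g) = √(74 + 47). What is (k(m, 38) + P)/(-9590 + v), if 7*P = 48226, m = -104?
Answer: -48303/335419 ≈ -0.14401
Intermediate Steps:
k(C, g) = 11 (k(C, g) = √121 = 11)
P = 48226/7 (P = (⅐)*48226 = 48226/7 ≈ 6889.4)
(k(m, 38) + P)/(-9590 + v) = (11 + 48226/7)/(-9590 - 38327) = (48303/7)/(-47917) = (48303/7)*(-1/47917) = -48303/335419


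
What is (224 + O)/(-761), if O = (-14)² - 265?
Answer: -155/761 ≈ -0.20368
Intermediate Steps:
O = -69 (O = 196 - 265 = -69)
(224 + O)/(-761) = (224 - 69)/(-761) = 155*(-1/761) = -155/761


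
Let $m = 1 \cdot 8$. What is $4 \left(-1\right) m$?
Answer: $-32$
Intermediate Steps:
$m = 8$
$4 \left(-1\right) m = 4 \left(-1\right) 8 = \left(-4\right) 8 = -32$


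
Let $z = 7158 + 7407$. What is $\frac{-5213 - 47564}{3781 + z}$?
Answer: $- \frac{52777}{18346} \approx -2.8768$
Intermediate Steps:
$z = 14565$
$\frac{-5213 - 47564}{3781 + z} = \frac{-5213 - 47564}{3781 + 14565} = - \frac{52777}{18346}$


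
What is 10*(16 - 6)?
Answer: 100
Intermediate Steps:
10*(16 - 6) = 10*10 = 100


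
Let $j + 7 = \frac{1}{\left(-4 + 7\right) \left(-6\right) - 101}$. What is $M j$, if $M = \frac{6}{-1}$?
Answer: $\frac{5004}{119} \approx 42.05$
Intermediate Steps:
$M = -6$ ($M = 6 \left(-1\right) = -6$)
$j = - \frac{834}{119}$ ($j = -7 + \frac{1}{\left(-4 + 7\right) \left(-6\right) - 101} = -7 + \frac{1}{3 \left(-6\right) - 101} = -7 + \frac{1}{-18 - 101} = -7 + \frac{1}{-119} = -7 - \frac{1}{119} = - \frac{834}{119} \approx -7.0084$)
$M j = \left(-6\right) \left(- \frac{834}{119}\right) = \frac{5004}{119}$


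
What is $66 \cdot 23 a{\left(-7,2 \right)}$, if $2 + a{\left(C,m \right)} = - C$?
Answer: $7590$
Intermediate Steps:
$a{\left(C,m \right)} = -2 - C$
$66 \cdot 23 a{\left(-7,2 \right)} = 66 \cdot 23 \left(-2 - -7\right) = 1518 \left(-2 + 7\right) = 1518 \cdot 5 = 7590$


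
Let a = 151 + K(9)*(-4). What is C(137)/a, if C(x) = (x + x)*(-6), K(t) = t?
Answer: -1644/115 ≈ -14.296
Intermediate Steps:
a = 115 (a = 151 + 9*(-4) = 151 - 36 = 115)
C(x) = -12*x (C(x) = (2*x)*(-6) = -12*x)
C(137)/a = -12*137/115 = -1644*1/115 = -1644/115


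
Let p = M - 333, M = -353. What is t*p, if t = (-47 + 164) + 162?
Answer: -191394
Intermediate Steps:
p = -686 (p = -353 - 333 = -686)
t = 279 (t = 117 + 162 = 279)
t*p = 279*(-686) = -191394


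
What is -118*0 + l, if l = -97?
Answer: -97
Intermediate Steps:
-118*0 + l = -118*0 - 97 = 0 - 97 = -97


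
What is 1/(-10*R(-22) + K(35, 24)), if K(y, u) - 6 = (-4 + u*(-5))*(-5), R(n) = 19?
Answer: 1/436 ≈ 0.0022936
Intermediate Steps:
K(y, u) = 26 + 25*u (K(y, u) = 6 + (-4 + u*(-5))*(-5) = 6 + (-4 - 5*u)*(-5) = 6 + (20 + 25*u) = 26 + 25*u)
1/(-10*R(-22) + K(35, 24)) = 1/(-10*19 + (26 + 25*24)) = 1/(-190 + (26 + 600)) = 1/(-190 + 626) = 1/436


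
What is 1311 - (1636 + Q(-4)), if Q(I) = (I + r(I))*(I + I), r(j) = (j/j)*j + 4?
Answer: -357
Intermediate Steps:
r(j) = 4 + j (r(j) = 1*j + 4 = j + 4 = 4 + j)
Q(I) = 2*I*(4 + 2*I) (Q(I) = (I + (4 + I))*(I + I) = (4 + 2*I)*(2*I) = 2*I*(4 + 2*I))
1311 - (1636 + Q(-4)) = 1311 - (1636 + 4*(-4)*(2 - 4)) = 1311 - (1636 + 4*(-4)*(-2)) = 1311 - (1636 + 32) = 1311 - 1*1668 = 1311 - 1668 = -357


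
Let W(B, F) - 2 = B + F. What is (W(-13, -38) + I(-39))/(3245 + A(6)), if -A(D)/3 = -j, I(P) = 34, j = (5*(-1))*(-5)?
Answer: -3/664 ≈ -0.0045181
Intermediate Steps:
j = 25 (j = -5*(-5) = 25)
A(D) = 75 (A(D) = -(-3)*25 = -3*(-25) = 75)
W(B, F) = 2 + B + F (W(B, F) = 2 + (B + F) = 2 + B + F)
(W(-13, -38) + I(-39))/(3245 + A(6)) = ((2 - 13 - 38) + 34)/(3245 + 75) = (-49 + 34)/3320 = -15*1/3320 = -3/664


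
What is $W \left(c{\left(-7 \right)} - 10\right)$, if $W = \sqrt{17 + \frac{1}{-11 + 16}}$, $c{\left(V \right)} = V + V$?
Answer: $- \frac{24 \sqrt{430}}{5} \approx -99.535$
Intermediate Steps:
$c{\left(V \right)} = 2 V$
$W = \frac{\sqrt{430}}{5}$ ($W = \sqrt{17 + \frac{1}{5}} = \sqrt{\frac{86}{5}} = \frac{\sqrt{430}}{5} \approx 4.1473$)
$W \left(c{\left(-7 \right)} - 10\right) = \frac{\sqrt{430}}{5} \left(2 \left(-7\right) - 10\right) = \frac{\sqrt{430}}{5} \left(-14 - 10\right) = \frac{\sqrt{430}}{5} \left(-24\right) = - \frac{24 \sqrt{430}}{5}$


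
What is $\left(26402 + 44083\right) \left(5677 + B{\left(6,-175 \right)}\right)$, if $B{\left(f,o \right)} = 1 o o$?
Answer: $2558746470$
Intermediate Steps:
$B{\left(f,o \right)} = o^{2}$ ($B{\left(f,o \right)} = o o = o^{2}$)
$\left(26402 + 44083\right) \left(5677 + B{\left(6,-175 \right)}\right) = \left(26402 + 44083\right) \left(5677 + \left(-175\right)^{2}\right) = 70485 \left(5677 + 30625\right) = 70485 \cdot 36302 = 2558746470$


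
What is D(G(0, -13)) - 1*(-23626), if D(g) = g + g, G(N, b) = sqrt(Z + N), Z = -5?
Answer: 23626 + 2*I*sqrt(5) ≈ 23626.0 + 4.4721*I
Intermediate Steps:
G(N, b) = sqrt(-5 + N)
D(g) = 2*g
D(G(0, -13)) - 1*(-23626) = 2*sqrt(-5 + 0) - 1*(-23626) = 2*sqrt(-5) + 23626 = 2*(I*sqrt(5)) + 23626 = 2*I*sqrt(5) + 23626 = 23626 + 2*I*sqrt(5)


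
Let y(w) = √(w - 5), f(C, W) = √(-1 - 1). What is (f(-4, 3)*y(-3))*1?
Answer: -4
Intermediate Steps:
f(C, W) = I*√2 (f(C, W) = √(-2) = I*√2)
y(w) = √(-5 + w)
(f(-4, 3)*y(-3))*1 = ((I*√2)*√(-5 - 3))*1 = ((I*√2)*√(-8))*1 = ((I*√2)*(2*I*√2))*1 = -4*1 = -4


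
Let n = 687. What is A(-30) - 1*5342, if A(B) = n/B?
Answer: -53649/10 ≈ -5364.9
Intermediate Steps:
A(B) = 687/B
A(-30) - 1*5342 = 687/(-30) - 1*5342 = 687*(-1/30) - 5342 = -229/10 - 5342 = -53649/10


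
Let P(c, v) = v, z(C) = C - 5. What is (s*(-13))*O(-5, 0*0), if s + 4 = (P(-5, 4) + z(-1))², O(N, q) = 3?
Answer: 0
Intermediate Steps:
z(C) = -5 + C
s = 0 (s = -4 + (4 + (-5 - 1))² = -4 + (4 - 6)² = -4 + (-2)² = -4 + 4 = 0)
(s*(-13))*O(-5, 0*0) = (0*(-13))*3 = 0*3 = 0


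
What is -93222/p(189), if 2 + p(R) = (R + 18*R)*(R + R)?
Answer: -46611/678698 ≈ -0.068677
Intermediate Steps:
p(R) = -2 + 38*R**2 (p(R) = -2 + (R + 18*R)*(R + R) = -2 + (19*R)*(2*R) = -2 + 38*R**2)
-93222/p(189) = -93222/(-2 + 38*189**2) = -93222/(-2 + 38*35721) = -93222/(-2 + 1357398) = -93222/1357396 = -93222*1/1357396 = -46611/678698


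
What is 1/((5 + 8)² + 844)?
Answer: 1/1013 ≈ 0.00098717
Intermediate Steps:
1/((5 + 8)² + 844) = 1/(13² + 844) = 1/(169 + 844) = 1/1013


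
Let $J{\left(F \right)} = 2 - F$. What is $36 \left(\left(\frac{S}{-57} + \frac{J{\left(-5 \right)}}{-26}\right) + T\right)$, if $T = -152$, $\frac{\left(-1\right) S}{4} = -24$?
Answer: $- \frac{1368954}{247} \approx -5542.3$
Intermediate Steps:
$S = 96$ ($S = \left(-4\right) \left(-24\right) = 96$)
$36 \left(\left(\frac{S}{-57} + \frac{J{\left(-5 \right)}}{-26}\right) + T\right) = 36 \left(\left(\frac{96}{-57} + \frac{2 - -5}{-26}\right) - 152\right) = 36 \left(\left(96 \left(- \frac{1}{57}\right) + \left(2 + 5\right) \left(- \frac{1}{26}\right)\right) - 152\right) = 36 \left(\left(- \frac{32}{19} + 7 \left(- \frac{1}{26}\right)\right) - 152\right) = 36 \left(\left(- \frac{32}{19} - \frac{7}{26}\right) - 152\right) = 36 \left(- \frac{965}{494} - 152\right) = 36 \left(- \frac{76053}{494}\right) = - \frac{1368954}{247}$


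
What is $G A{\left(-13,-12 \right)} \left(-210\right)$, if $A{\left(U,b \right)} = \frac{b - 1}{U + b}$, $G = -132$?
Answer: $\frac{72072}{5} \approx 14414.0$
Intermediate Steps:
$A{\left(U,b \right)} = \frac{-1 + b}{U + b}$
$G A{\left(-13,-12 \right)} \left(-210\right) = - 132 \frac{-1 - 12}{-13 - 12} \left(-210\right) = - 132 \frac{1}{-25} \left(-13\right) \left(-210\right) = - 132 \left(\left(- \frac{1}{25}\right) \left(-13\right)\right) \left(-210\right) = \left(-132\right) \frac{13}{25} \left(-210\right) = \left(- \frac{1716}{25}\right) \left(-210\right) = \frac{72072}{5}$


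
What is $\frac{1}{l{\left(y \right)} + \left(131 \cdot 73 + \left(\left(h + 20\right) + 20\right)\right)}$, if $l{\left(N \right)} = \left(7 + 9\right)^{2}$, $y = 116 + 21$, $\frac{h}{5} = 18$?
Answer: $\frac{1}{9949} \approx 0.00010051$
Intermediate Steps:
$h = 90$ ($h = 5 \cdot 18 = 90$)
$y = 137$
$l{\left(N \right)} = 256$ ($l{\left(N \right)} = 16^{2} = 256$)
$\frac{1}{l{\left(y \right)} + \left(131 \cdot 73 + \left(\left(h + 20\right) + 20\right)\right)} = \frac{1}{256 + \left(131 \cdot 73 + \left(\left(90 + 20\right) + 20\right)\right)} = \frac{1}{256 + \left(9563 + \left(110 + 20\right)\right)} = \frac{1}{256 + \left(9563 + 130\right)} = \frac{1}{256 + 9693} = \frac{1}{9949}$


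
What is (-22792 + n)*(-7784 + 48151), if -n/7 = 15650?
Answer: -5342249514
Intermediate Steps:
n = -109550 (n = -7*15650 = -109550)
(-22792 + n)*(-7784 + 48151) = (-22792 - 109550)*(-7784 + 48151) = -132342*40367 = -5342249514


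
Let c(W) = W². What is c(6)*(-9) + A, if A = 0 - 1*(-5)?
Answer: -319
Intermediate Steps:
A = 5 (A = 0 + 5 = 5)
c(6)*(-9) + A = 6²*(-9) + 5 = 36*(-9) + 5 = -324 + 5 = -319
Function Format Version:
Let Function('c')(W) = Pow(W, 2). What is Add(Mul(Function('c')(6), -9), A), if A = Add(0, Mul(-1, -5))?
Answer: -319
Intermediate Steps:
A = 5 (A = Add(0, 5) = 5)
Add(Mul(Function('c')(6), -9), A) = Add(Mul(Pow(6, 2), -9), 5) = Add(Mul(36, -9), 5) = Add(-324, 5) = -319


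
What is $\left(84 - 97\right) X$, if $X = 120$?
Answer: $-1560$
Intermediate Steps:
$\left(84 - 97\right) X = \left(84 - 97\right) 120 = \left(-13\right) 120 = -1560$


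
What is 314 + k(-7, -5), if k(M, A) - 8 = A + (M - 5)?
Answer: 305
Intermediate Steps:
k(M, A) = 3 + A + M (k(M, A) = 8 + (A + (M - 5)) = 8 + (A + (-5 + M)) = 8 + (-5 + A + M) = 3 + A + M)
314 + k(-7, -5) = 314 + (3 - 5 - 7) = 314 - 9 = 305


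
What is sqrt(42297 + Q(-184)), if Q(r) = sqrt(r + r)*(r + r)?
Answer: sqrt(42297 - 1472*I*sqrt(23)) ≈ 206.37 - 17.104*I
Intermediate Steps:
Q(r) = 2*sqrt(2)*r**(3/2) (Q(r) = sqrt(2*r)*(2*r) = (sqrt(2)*sqrt(r))*(2*r) = 2*sqrt(2)*r**(3/2))
sqrt(42297 + Q(-184)) = sqrt(42297 + 2*sqrt(2)*(-184)**(3/2)) = sqrt(42297 + 2*sqrt(2)*(-368*I*sqrt(46))) = sqrt(42297 - 1472*I*sqrt(23))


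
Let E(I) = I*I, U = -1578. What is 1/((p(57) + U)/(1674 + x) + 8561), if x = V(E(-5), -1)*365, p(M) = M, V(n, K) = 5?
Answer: 3499/29953418 ≈ 0.00011681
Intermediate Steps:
E(I) = I²
x = 1825 (x = 5*365 = 1825)
1/((p(57) + U)/(1674 + x) + 8561) = 1/((57 - 1578)/(1674 + 1825) + 8561) = 1/(-1521/3499 + 8561) = 1/(29953418/3499) = 3499/29953418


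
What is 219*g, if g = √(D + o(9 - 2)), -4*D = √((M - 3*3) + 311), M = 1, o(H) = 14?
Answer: 219*√(56 - √303)/2 ≈ 680.25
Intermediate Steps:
D = -√303/4 (D = -√((1 - 3*3) + 311)/4 = -√((1 - 9) + 311)/4 = -√(-8 + 311)/4 = -√303/4 ≈ -4.3517)
g = √(14 - √303/4) (g = √(-√303/4 + 14) = √(14 - √303/4) ≈ 3.1062)
219*g = 219*(√(56 - √303)/2) = 219*√(56 - √303)/2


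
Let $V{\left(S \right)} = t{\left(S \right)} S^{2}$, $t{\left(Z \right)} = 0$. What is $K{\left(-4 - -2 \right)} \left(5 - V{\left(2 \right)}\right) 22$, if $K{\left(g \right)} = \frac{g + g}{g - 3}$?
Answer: $88$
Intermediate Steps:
$V{\left(S \right)} = 0$ ($V{\left(S \right)} = 0 S^{2} = 0$)
$K{\left(g \right)} = \frac{2 g}{-3 + g}$
$K{\left(-4 - -2 \right)} \left(5 - V{\left(2 \right)}\right) 22 = \frac{2 \left(-4 - -2\right)}{-3 - 2} \left(5 - 0\right) 22 = \frac{2 \left(-4 + 2\right)}{-3 + \left(-4 + 2\right)} \left(5 + 0\right) 22 = 2 \left(-2\right) \frac{1}{-3 - 2} \cdot 5 \cdot 22 = 2 \left(-2\right) \frac{1}{-5} \cdot 5 \cdot 22 = 2 \left(-2\right) \left(- \frac{1}{5}\right) 5 \cdot 22 = \frac{4}{5} \cdot 5 \cdot 22 = 4 \cdot 22 = 88$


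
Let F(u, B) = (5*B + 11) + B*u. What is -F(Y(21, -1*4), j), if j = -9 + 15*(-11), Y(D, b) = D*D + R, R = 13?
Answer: 79855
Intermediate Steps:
Y(D, b) = 13 + D² (Y(D, b) = D*D + 13 = D² + 13 = 13 + D²)
j = -174 (j = -9 - 165 = -174)
F(u, B) = 11 + 5*B + B*u (F(u, B) = (11 + 5*B) + B*u = 11 + 5*B + B*u)
-F(Y(21, -1*4), j) = -(11 + 5*(-174) - 174*(13 + 21²)) = -(11 - 870 - 174*(13 + 441)) = -(11 - 870 - 174*454) = -(11 - 870 - 78996) = -1*(-79855) = 79855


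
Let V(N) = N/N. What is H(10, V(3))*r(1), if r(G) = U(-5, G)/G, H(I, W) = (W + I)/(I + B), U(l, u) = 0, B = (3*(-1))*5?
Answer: 0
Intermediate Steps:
B = -15 (B = -3*5 = -15)
V(N) = 1
H(I, W) = (I + W)/(-15 + I) (H(I, W) = (W + I)/(I - 15) = (I + W)/(-15 + I))
r(G) = 0 (r(G) = 0/G = 0)
H(10, V(3))*r(1) = ((10 + 1)/(-15 + 10))*0 = (11/(-5))*0 = -1/5*11*0 = -11/5*0 = 0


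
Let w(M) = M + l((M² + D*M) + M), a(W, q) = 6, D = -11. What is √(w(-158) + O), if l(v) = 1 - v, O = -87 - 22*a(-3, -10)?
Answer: 2*I*√6730 ≈ 164.07*I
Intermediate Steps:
O = -219 (O = -87 - 22*6 = -87 - 132 = -219)
w(M) = 1 - M² + 11*M (w(M) = M + (1 - ((M² - 11*M) + M)) = M + (1 - (M² - 10*M)) = M + (1 + (-M² + 10*M)) = M + (1 - M² + 10*M) = 1 - M² + 11*M)
√(w(-158) + O) = √((1 - 158 - 1*(-158)*(-10 - 158)) - 219) = √((1 - 158 - 1*(-158)*(-168)) - 219) = √((1 - 158 - 26544) - 219) = √(-26701 - 219) = √(-26920) = 2*I*√6730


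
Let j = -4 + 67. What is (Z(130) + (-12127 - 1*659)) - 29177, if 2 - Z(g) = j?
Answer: -42024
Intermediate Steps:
j = 63
Z(g) = -61 (Z(g) = 2 - 1*63 = 2 - 63 = -61)
(Z(130) + (-12127 - 1*659)) - 29177 = (-61 + (-12127 - 1*659)) - 29177 = (-61 + (-12127 - 659)) - 29177 = (-61 - 12786) - 29177 = -12847 - 29177 = -42024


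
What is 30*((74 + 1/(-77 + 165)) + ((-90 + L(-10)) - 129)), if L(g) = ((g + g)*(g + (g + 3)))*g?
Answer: -4679385/44 ≈ -1.0635e+5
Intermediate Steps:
L(g) = 2*g²*(3 + 2*g) (L(g) = ((2*g)*(g + (3 + g)))*g = ((2*g)*(3 + 2*g))*g = (2*g*(3 + 2*g))*g = 2*g²*(3 + 2*g))
30*((74 + 1/(-77 + 165)) + ((-90 + L(-10)) - 129)) = 30*((74 + 1/(-77 + 165)) + ((-90 + (-10)²*(6 + 4*(-10))) - 129)) = 30*((74 + 1/88) + ((-90 + 100*(6 - 40)) - 129)) = 30*((74 + 1/88) + ((-90 + 100*(-34)) - 129)) = 30*(6513/88 + ((-90 - 3400) - 129)) = 30*(6513/88 + (-3490 - 129)) = 30*(6513/88 - 3619) = 30*(-311959/88) = -4679385/44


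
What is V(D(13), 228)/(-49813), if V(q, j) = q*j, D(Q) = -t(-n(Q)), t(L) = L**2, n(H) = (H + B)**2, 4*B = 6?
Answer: 40315017/199252 ≈ 202.33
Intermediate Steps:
B = 3/2 (B = (1/4)*6 = 3/2 ≈ 1.5000)
n(H) = (3/2 + H)**2 (n(H) = (H + 3/2)**2 = (3/2 + H)**2)
D(Q) = -(3 + 2*Q)**4/16 (D(Q) = -(-(3 + 2*Q)**2/4)**2 = -(3 + 2*Q)**4/16)
V(q, j) = j*q
V(D(13), 228)/(-49813) = (228*(-(3 + 2*13)**4/16))/(-49813) = (228*(-(3 + 26)**4/16))*(-1/49813) = (228*(-1/16*29**4))*(-1/49813) = (228*(-1/16*707281))*(-1/49813) = (228*(-707281/16))*(-1/49813) = -40315017/4*(-1/49813) = 40315017/199252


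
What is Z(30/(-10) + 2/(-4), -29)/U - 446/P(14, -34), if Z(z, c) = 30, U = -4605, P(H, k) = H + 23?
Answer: -136996/11359 ≈ -12.061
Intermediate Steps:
P(H, k) = 23 + H
Z(30/(-10) + 2/(-4), -29)/U - 446/P(14, -34) = 30/(-4605) - 446/(23 + 14) = 30*(-1/4605) - 446/37 = -2/307 - 446*1/37 = -2/307 - 446/37 = -136996/11359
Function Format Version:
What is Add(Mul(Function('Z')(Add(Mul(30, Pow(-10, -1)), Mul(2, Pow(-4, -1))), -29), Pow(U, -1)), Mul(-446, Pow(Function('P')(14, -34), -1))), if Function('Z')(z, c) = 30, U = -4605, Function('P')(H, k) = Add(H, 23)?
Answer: Rational(-136996, 11359) ≈ -12.061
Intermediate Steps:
Function('P')(H, k) = Add(23, H)
Add(Mul(Function('Z')(Add(Mul(30, Pow(-10, -1)), Mul(2, Pow(-4, -1))), -29), Pow(U, -1)), Mul(-446, Pow(Function('P')(14, -34), -1))) = Add(Mul(30, Pow(-4605, -1)), Mul(-446, Pow(Add(23, 14), -1))) = Add(Mul(30, Rational(-1, 4605)), Mul(-446, Pow(37, -1))) = Add(Rational(-2, 307), Mul(-446, Rational(1, 37))) = Add(Rational(-2, 307), Rational(-446, 37)) = Rational(-136996, 11359)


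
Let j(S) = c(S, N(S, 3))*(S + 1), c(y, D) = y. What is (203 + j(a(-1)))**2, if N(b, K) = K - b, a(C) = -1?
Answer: 41209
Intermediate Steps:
j(S) = S*(1 + S) (j(S) = S*(S + 1) = S*(1 + S))
(203 + j(a(-1)))**2 = (203 - (1 - 1))**2 = (203 - 1*0)**2 = (203 + 0)**2 = 203**2 = 41209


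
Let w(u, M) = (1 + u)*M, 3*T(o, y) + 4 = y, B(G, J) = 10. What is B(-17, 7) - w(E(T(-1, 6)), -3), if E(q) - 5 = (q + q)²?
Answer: 100/3 ≈ 33.333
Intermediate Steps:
T(o, y) = -4/3 + y/3
E(q) = 5 + 4*q² (E(q) = 5 + (q + q)² = 5 + (2*q)² = 5 + 4*q²)
w(u, M) = M*(1 + u)
B(-17, 7) - w(E(T(-1, 6)), -3) = 10 - (-3)*(1 + (5 + 4*(-4/3 + (⅓)*6)²)) = 10 - (-3)*(1 + (5 + 4*(-4/3 + 2)²)) = 10 - (-3)*(1 + (5 + 4*(⅔)²)) = 10 - (-3)*(1 + (5 + 4*(4/9))) = 10 - (-3)*(1 + (5 + 16/9)) = 10 - (-3)*(1 + 61/9) = 10 - (-3)*70/9 = 10 - 1*(-70/3) = 10 + 70/3 = 100/3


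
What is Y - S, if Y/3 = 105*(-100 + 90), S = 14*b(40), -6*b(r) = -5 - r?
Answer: -3255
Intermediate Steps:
b(r) = ⅚ + r/6 (b(r) = -(-5 - r)/6 = ⅚ + r/6)
S = 105 (S = 14*(⅚ + (⅙)*40) = 14*(⅚ + 20/3) = 14*(15/2) = 105)
Y = -3150 (Y = 3*(105*(-100 + 90)) = 3*(105*(-10)) = 3*(-1050) = -3150)
Y - S = -3150 - 1*105 = -3150 - 105 = -3255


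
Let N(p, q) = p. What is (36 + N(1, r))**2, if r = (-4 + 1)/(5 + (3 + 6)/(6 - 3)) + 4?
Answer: 1369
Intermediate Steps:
r = 29/8 (r = -3/(5 + 9/3) + 4 = -3/(5 + 9*(1/3)) + 4 = -3/(5 + 3) + 4 = -3/8 + 4 = 29/8 ≈ 3.6250)
(36 + N(1, r))**2 = (36 + 1)**2 = 37**2 = 1369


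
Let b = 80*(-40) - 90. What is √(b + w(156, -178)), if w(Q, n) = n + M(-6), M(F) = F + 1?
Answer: I*√3473 ≈ 58.932*I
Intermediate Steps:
M(F) = 1 + F
w(Q, n) = -5 + n (w(Q, n) = n + (1 - 6) = n - 5 = -5 + n)
b = -3290 (b = -3200 - 90 = -3290)
√(b + w(156, -178)) = √(-3290 + (-5 - 178)) = √(-3290 - 183) = √(-3473) = I*√3473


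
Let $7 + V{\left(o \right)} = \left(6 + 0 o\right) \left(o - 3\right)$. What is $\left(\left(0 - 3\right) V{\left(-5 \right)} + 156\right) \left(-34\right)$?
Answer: $-10914$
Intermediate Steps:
$V{\left(o \right)} = -25 + 6 o$ ($V{\left(o \right)} = -7 + \left(6 + 0 o\right) \left(o - 3\right) = -7 + \left(6 + 0\right) \left(-3 + o\right) = -7 + 6 \left(-3 + o\right) = -7 + \left(-18 + 6 o\right) = -25 + 6 o$)
$\left(\left(0 - 3\right) V{\left(-5 \right)} + 156\right) \left(-34\right) = \left(\left(0 - 3\right) \left(-25 + 6 \left(-5\right)\right) + 156\right) \left(-34\right) = \left(- 3 \left(-25 - 30\right) + 156\right) \left(-34\right) = \left(\left(-3\right) \left(-55\right) + 156\right) \left(-34\right) = \left(165 + 156\right) \left(-34\right) = 321 \left(-34\right) = -10914$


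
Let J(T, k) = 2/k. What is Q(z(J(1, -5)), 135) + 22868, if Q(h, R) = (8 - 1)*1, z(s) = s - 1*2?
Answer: 22875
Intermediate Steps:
z(s) = -2 + s (z(s) = s - 2 = -2 + s)
Q(h, R) = 7 (Q(h, R) = 7*1 = 7)
Q(z(J(1, -5)), 135) + 22868 = 7 + 22868 = 22875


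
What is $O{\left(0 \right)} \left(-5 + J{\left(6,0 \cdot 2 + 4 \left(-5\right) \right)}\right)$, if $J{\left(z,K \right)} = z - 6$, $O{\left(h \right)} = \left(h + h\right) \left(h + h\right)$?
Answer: $0$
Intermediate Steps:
$O{\left(h \right)} = 4 h^{2}$ ($O{\left(h \right)} = 2 h 2 h = 4 h^{2}$)
$J{\left(z,K \right)} = -6 + z$ ($J{\left(z,K \right)} = z - 6 = -6 + z$)
$O{\left(0 \right)} \left(-5 + J{\left(6,0 \cdot 2 + 4 \left(-5\right) \right)}\right) = 4 \cdot 0^{2} \left(-5 + \left(-6 + 6\right)\right) = 4 \cdot 0 \left(-5 + 0\right) = 0 \left(-5\right) = 0$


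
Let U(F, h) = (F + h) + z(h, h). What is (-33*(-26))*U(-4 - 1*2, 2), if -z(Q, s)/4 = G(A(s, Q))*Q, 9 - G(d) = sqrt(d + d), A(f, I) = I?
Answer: -51480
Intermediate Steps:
G(d) = 9 - sqrt(2)*sqrt(d) (G(d) = 9 - sqrt(d + d) = 9 - sqrt(2*d) = 9 - sqrt(2)*sqrt(d))
z(Q, s) = -4*Q*(9 - sqrt(2)*sqrt(Q)) (z(Q, s) = -4*(9 - sqrt(2)*sqrt(Q))*Q = -4*Q*(9 - sqrt(2)*sqrt(Q)))
U(F, h) = F + h + 4*h*(-9 + sqrt(2)*sqrt(h)) (U(F, h) = (F + h) + 4*h*(-9 + sqrt(2)*sqrt(h)) = F + h + 4*h*(-9 + sqrt(2)*sqrt(h)))
(-33*(-26))*U(-4 - 1*2, 2) = (-33*(-26))*((-4 - 1*2) - 35*2 + 4*sqrt(2)*2**(3/2)) = 858*((-4 - 2) - 70 + 4*sqrt(2)*(2*sqrt(2))) = 858*(-6 - 70 + 16) = 858*(-60) = -51480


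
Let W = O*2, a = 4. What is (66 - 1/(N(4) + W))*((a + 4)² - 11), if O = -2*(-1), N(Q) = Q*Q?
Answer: 69907/20 ≈ 3495.4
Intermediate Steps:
N(Q) = Q²
O = 2
W = 4 (W = 2*2 = 4)
(66 - 1/(N(4) + W))*((a + 4)² - 11) = (66 - 1/(4² + 4))*((4 + 4)² - 11) = (66 - 1/(16 + 4))*(8² - 11) = (66 - 1/20)*(64 - 11) = (66 - 1*1/20)*53 = (66 - 1/20)*53 = (1319/20)*53 = 69907/20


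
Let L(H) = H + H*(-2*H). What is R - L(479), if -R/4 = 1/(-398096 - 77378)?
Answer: 108979354013/237737 ≈ 4.5840e+5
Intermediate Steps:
L(H) = H - 2*H²
R = 2/237737 (R = -4/(-398096 - 77378) = -4/(-475474) = -4*(-1/475474) = 2/237737 ≈ 8.4127e-6)
R - L(479) = 2/237737 - 479*(1 - 2*479) = 2/237737 - 479*(1 - 958) = 2/237737 - 479*(-957) = 2/237737 - 1*(-458403) = 2/237737 + 458403 = 108979354013/237737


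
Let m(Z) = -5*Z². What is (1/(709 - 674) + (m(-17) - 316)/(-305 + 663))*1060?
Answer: -6495362/1253 ≈ -5183.9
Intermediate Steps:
(1/(709 - 674) + (m(-17) - 316)/(-305 + 663))*1060 = (1/(709 - 674) + (-5*(-17)² - 316)/(-305 + 663))*1060 = (1/35 + (-5*289 - 316)/358)*1060 = (1/35 + (-1445 - 316)*(1/358))*1060 = (1/35 - 1761*1/358)*1060 = (1/35 - 1761/358)*1060 = -61277/12530*1060 = -6495362/1253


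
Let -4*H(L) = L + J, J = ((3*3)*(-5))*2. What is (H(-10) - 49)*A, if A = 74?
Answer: -1776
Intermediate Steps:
J = -90 (J = (9*(-5))*2 = -45*2 = -90)
H(L) = 45/2 - L/4 (H(L) = -(L - 90)/4 = -(-90 + L)/4 = 45/2 - L/4)
(H(-10) - 49)*A = ((45/2 - ¼*(-10)) - 49)*74 = ((45/2 + 5/2) - 49)*74 = (25 - 49)*74 = -24*74 = -1776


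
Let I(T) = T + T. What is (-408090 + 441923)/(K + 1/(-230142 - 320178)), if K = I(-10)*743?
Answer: -18618976560/8177755201 ≈ -2.2768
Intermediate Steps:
I(T) = 2*T
K = -14860 (K = (2*(-10))*743 = -20*743 = -14860)
(-408090 + 441923)/(K + 1/(-230142 - 320178)) = (-408090 + 441923)/(-14860 + 1/(-230142 - 320178)) = 33833/(-14860 + 1/(-550320)) = 33833/(-14860 - 1/550320) = 33833/(-8177755201/550320) = 33833*(-550320/8177755201) = -18618976560/8177755201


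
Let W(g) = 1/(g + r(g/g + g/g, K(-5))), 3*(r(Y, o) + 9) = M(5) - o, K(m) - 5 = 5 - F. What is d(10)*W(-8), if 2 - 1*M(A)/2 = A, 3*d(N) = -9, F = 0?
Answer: 9/67 ≈ 0.13433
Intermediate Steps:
d(N) = -3 (d(N) = (1/3)*(-9) = -3)
K(m) = 10 (K(m) = 5 + (5 - 1*0) = 5 + (5 + 0) = 5 + 5 = 10)
M(A) = 4 - 2*A
r(Y, o) = -11 - o/3 (r(Y, o) = -9 + ((4 - 2*5) - o)/3 = -9 + ((4 - 10) - o)/3 = -9 + (-6 - o)/3 = -9 + (-2 - o/3) = -11 - o/3)
W(g) = 1/(-43/3 + g) (W(g) = 1/(g + (-11 - 1/3*10)) = 1/(g + (-11 - 10/3)) = 1/(g - 43/3) = 1/(-43/3 + g))
d(10)*W(-8) = -9/(-43 + 3*(-8)) = -9/(-43 - 24) = -9/(-67) = -9*(-1)/67 = -3*(-3/67) = 9/67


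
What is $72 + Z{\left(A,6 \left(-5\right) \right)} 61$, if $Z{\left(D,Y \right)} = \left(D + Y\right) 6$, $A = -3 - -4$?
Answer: $-10542$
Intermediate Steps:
$A = 1$ ($A = -3 + 4 = 1$)
$Z{\left(D,Y \right)} = 6 D + 6 Y$
$72 + Z{\left(A,6 \left(-5\right) \right)} 61 = 72 + \left(6 \cdot 1 + 6 \cdot 6 \left(-5\right)\right) 61 = 72 + \left(6 + 6 \left(-30\right)\right) 61 = 72 + \left(6 - 180\right) 61 = 72 - 10614 = -10542$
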